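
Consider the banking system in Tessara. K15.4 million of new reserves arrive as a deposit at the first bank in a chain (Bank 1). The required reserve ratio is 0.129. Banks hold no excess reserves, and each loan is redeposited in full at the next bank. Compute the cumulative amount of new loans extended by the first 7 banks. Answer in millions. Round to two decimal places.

K64.44 million

Bank i lends (1 − rr)^i of the original deposit: Bank 1 lends 15.4·0.8710 = 13.4134, Bank 2 lends 15.4·0.8710² ≈ 11.6831, and so on.
Summing a geometric series: total = 15.4·[0.8710·(1 − 0.8710^7) / (1 − 0.8710)] ≈ 64.4362 million.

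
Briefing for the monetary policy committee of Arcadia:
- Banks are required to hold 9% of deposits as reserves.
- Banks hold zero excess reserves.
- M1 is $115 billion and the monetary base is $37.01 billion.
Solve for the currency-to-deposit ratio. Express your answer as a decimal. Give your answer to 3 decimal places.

Using m = M/MB = 115/37.01 ≈ 3.107268. From m = (1 + c)/(c + rr + e), rearranging gives 1 + c = m·(c + rr + e), so c·(1 − m) = m·(rr + e) − 1.
Hence c = [m·(rr + e) − 1]/(1 − m) = [3.107268 × (0.09 + 0) − 1] / (1 − 3.107268) ≈ 0.341839.

0.342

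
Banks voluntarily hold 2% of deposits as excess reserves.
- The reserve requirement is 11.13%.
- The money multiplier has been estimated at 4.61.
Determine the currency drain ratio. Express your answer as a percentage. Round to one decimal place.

Using m = 4.61. From m = (1 + c)/(c + rr + e), rearranging gives 1 + c = m·(c + rr + e), so c·(1 − m) = m·(rr + e) − 1.
Hence c = [m·(rr + e) − 1]/(1 − m) = [4.61 × (0.1113 + 0.02) − 1] / (1 − 4.61) ≈ 0.109337.

10.9%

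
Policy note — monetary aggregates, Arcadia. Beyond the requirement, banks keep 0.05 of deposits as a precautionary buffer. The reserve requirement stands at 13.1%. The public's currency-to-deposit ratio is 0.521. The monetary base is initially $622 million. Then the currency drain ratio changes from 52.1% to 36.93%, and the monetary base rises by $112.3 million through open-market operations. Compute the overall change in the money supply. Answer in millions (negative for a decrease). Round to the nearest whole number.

Before: m₁ = (1 + 0.521) / (0.131 + 0.05 + 0.521) ≈ 2.1667, MB₁ = 622, so M₁ = 2.1667 × 622 = 1347.6874 million.
After: m₂ = (1 + 0.3693) / (0.131 + 0.05 + 0.3693) ≈ 2.4883, MB₂ = 622 + 112.3 = 734.3, so M₂ = 2.4883 × 734.3 ≈ 1827.1587 million.
ΔM = M₂ − M₁ = 1827.1587 − 1347.6874 = 479.4713 million.

$479 million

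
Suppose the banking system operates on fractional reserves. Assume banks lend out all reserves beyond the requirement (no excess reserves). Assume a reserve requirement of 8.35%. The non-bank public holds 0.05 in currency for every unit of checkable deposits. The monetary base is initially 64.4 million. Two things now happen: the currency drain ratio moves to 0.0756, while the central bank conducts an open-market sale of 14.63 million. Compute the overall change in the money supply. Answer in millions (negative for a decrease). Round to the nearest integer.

-170 million

Before: m₁ = (1 + 0.05) / (0.0835 + 0.05) ≈ 7.8652, MB₁ = 64.4, so M₁ = 7.8652 × 64.4 ≈ 506.5189 million.
After: m₂ = (1 + 0.0756) / (0.0835 + 0.0756) ≈ 6.7605, MB₂ = 64.4 − 14.63 = 49.77, so M₂ = 6.7605 × 49.77 ≈ 336.4701 million.
ΔM = M₂ − M₁ = 336.4701 − 506.5189 = -170.0488 million.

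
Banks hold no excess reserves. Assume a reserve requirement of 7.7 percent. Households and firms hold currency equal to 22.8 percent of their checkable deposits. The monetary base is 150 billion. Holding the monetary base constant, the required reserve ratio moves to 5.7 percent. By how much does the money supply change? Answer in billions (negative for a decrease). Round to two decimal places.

42.38 billion

Initially m₁ = (1 + 0.228) / (0.077 + 0.228) ≈ 4.026230, so M₁ = 4.026230 × 150 = 603.9345 billion.
After the change m₂ = (1 + 0.228) / (0.057 + 0.228) ≈ 4.308772, so M₂ = 4.308772 × 150 = 646.3158 billion.
ΔM = M₂ − M₁ = 646.3158 − 603.9345 = 42.3813 billion.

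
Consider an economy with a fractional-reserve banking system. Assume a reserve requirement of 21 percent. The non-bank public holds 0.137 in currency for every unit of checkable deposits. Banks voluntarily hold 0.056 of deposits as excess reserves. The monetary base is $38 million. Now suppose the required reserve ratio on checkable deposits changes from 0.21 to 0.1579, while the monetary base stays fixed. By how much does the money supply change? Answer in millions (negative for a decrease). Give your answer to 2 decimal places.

Initially m₁ = (1 + 0.137) / (0.21 + 0.056 + 0.137) ≈ 2.82134, so M₁ = 2.82134 × 38 ≈ 107.2109 million.
After the change m₂ = (1 + 0.137) / (0.1579 + 0.056 + 0.137) ≈ 3.24024, so M₂ = 3.24024 × 38 ≈ 123.1291 million.
ΔM = M₂ − M₁ = 123.1291 − 107.2109 = 15.9182 million.

$15.92 million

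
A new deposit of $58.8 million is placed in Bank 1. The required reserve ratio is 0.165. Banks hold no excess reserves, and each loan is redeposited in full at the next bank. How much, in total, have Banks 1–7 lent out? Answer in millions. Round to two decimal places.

$213.35 million

Bank i lends (1 − rr)^i of the original deposit: Bank 1 lends 58.8·0.8350 = 49.0980, Bank 2 lends 58.8·0.8350² ≈ 40.9968, and so on.
Summing a geometric series: total = 58.8·[0.8350·(1 − 0.8350^7) / (1 − 0.8350)] ≈ 213.3495 million.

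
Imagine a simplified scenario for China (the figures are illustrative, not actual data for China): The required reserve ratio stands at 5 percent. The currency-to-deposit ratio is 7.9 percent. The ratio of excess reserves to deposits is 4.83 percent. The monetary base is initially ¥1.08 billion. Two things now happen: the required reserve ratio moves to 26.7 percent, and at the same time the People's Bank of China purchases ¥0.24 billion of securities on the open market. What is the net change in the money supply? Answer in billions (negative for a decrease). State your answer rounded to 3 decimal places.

Before: m₁ = (1 + 0.079) / (0.05 + 0.0483 + 0.079) ≈ 6.08573, MB₁ = 1.08, so M₁ = 6.08573 × 1.08 ≈ 6.5726 billion.
After: m₂ = (1 + 0.079) / (0.267 + 0.0483 + 0.079) ≈ 2.73650, MB₂ = 1.08 + 0.24 = 1.32, so M₂ = 2.73650 × 1.32 ≈ 3.6122 billion.
ΔM = M₂ − M₁ = 3.6122 − 6.5726 = -2.9604 billion.

-2.960 billion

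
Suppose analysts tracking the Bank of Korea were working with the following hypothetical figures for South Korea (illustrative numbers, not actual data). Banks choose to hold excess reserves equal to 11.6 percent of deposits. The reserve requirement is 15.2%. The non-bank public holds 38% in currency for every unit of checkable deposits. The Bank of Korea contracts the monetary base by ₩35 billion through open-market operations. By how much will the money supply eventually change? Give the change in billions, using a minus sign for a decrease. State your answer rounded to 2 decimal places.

The money multiplier is m = (1 + c) / (rr + e + c) = (1 + 0.38) / (0.152 + 0.116 + 0.38) ≈ 2.12963.
The sale removes 35 billion of base, so ΔM = m × ΔMB = 2.12963 × (−35) ≈ -74.5371 billion.

-74.54 billion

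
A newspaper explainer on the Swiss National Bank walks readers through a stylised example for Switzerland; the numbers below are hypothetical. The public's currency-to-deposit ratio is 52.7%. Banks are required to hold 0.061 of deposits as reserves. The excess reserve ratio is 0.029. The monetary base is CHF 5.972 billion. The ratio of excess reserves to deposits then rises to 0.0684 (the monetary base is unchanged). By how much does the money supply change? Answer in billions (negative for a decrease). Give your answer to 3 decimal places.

-0.887 billion

Initially m₁ = (1 + 0.527) / (0.061 + 0.029 + 0.527) ≈ 2.47488, so M₁ = 2.47488 × 5.972 ≈ 14.78 billion.
After the change m₂ = (1 + 0.527) / (0.061 + 0.0684 + 0.527) ≈ 2.32633, so M₂ = 2.32633 × 5.972 ≈ 13.8928 billion.
ΔM = M₂ − M₁ = 13.8928 − 14.78 = -0.8872 billion.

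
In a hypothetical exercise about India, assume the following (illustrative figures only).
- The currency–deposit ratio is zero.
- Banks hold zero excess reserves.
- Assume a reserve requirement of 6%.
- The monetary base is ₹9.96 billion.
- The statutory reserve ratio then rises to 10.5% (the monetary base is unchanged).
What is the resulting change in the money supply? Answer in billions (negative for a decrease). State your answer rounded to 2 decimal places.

Initially m₁ = 1 / (0.06) ≈ 16.6667, so M₁ = 16.6667 × 9.96 ≈ 166.0003 billion.
After the change m₂ = 1 / (0.105) ≈ 9.5238, so M₂ = 9.5238 × 9.96 ≈ 94.857 billion.
ΔM = M₂ − M₁ = 94.857 − 166.0003 = -71.1433 billion.

-71.14 billion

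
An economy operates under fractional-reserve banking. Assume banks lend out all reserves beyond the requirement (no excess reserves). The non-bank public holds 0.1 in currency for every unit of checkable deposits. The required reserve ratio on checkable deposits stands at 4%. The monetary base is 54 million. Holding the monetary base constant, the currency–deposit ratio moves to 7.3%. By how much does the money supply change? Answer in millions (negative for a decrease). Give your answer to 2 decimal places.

88.48 million

Initially m₁ = (1 + 0.1) / (0.04 + 0.1) ≈ 7.85714, so M₁ = 7.85714 × 54 ≈ 424.2856 million.
After the change m₂ = (1 + 0.073) / (0.04 + 0.073) ≈ 9.49558, so M₂ = 9.49558 × 54 ≈ 512.7613 million.
ΔM = M₂ − M₁ = 512.7613 − 424.2856 = 88.4757 million.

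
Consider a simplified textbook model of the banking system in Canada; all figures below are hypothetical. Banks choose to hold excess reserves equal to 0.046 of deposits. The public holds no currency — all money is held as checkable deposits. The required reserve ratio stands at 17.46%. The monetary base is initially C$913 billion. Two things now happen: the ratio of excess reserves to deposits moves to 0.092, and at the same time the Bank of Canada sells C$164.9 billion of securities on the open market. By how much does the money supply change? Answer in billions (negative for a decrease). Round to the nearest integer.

Before: m₁ = 1 / (0.1746 + 0.046) ≈ 4.5331, MB₁ = 913, so M₁ = 4.5331 × 913 = 4138.7203 billion.
After: m₂ = 1 / (0.1746 + 0.092) ≈ 3.7509, MB₂ = 913 − 164.9 = 748.1, so M₂ = 3.7509 × 748.1 ≈ 2806.0483 billion.
ΔM = M₂ − M₁ = 2806.0483 − 4138.7203 = -1332.672 billion.

-1333 billion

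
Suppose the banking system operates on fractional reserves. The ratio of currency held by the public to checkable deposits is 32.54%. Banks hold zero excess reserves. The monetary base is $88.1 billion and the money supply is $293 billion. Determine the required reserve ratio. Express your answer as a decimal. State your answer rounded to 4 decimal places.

Using m = M/MB = 293/88.1 ≈ 3.325766. Since m = (1 + c)/(c + rr + e), the denominator satisfies c + rr + e = (1 + c)/m = (1 + 0.3254) / 3.325766 ≈ 0.398525.
With c = 0.3254 and e = 0, the required reserve ratio is 0.398525 − 0.3254 − 0 = 0.073125.

0.0731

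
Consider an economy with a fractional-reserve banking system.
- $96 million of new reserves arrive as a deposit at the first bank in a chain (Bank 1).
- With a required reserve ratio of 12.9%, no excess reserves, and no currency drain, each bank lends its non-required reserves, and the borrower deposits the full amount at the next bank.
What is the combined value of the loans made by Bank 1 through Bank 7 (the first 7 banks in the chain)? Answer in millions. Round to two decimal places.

Bank i lends (1 − rr)^i of the original deposit: Bank 1 lends 96·0.8710 = 83.6160, Bank 2 lends 96·0.8710² ≈ 72.8295, and so on.
Summing a geometric series: total = 96·[0.8710·(1 − 0.8710^7) / (1 − 0.8710)] ≈ 401.6805 million.

$401.68 million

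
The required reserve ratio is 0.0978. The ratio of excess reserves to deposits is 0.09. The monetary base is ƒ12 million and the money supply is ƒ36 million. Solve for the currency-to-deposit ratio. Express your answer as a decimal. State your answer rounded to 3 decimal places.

0.218

Using m = M/MB = 36/12 = 3.000000. From m = (1 + c)/(c + rr + e), rearranging gives 1 + c = m·(c + rr + e), so c·(1 − m) = m·(rr + e) − 1.
Hence c = [m·(rr + e) − 1]/(1 − m) = [3.000000 × (0.0978 + 0.09) − 1] / (1 − 3.000000) = 0.218300.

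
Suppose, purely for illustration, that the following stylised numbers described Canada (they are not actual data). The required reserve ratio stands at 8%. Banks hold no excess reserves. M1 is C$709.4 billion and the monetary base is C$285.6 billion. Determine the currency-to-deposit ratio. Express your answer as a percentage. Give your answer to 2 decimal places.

Using m = M/MB = 709.4/285.6 ≈ 2.483894. From m = (1 + c)/(c + rr + e), rearranging gives 1 + c = m·(c + rr + e), so c·(1 − m) = m·(rr + e) − 1.
Hence c = [m·(rr + e) − 1]/(1 − m) = [2.483894 × (0.08 + 0) − 1] / (1 − 2.483894) ≈ 0.539990.

54.00%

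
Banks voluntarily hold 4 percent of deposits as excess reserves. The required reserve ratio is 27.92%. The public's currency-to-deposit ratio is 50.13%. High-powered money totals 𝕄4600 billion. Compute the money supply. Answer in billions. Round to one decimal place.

The money multiplier is m = (1 + c) / (rr + e + c) = (1 + 0.5013) / (0.2792 + 0.04 + 0.5013) ≈ 1.829738.
So M = m × MB = 1.829738 × 4600 = 8416.7948 billion.

𝕄8416.8 billion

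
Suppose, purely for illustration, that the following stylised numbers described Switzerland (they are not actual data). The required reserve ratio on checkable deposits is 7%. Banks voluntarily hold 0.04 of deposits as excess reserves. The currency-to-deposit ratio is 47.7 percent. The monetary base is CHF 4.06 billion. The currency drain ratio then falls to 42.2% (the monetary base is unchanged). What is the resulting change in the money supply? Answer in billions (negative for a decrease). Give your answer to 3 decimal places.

Initially m₁ = (1 + 0.477) / (0.07 + 0.04 + 0.477) ≈ 2.51618, so M₁ = 2.51618 × 4.06 ≈ 10.2157 billion.
After the change m₂ = (1 + 0.422) / (0.07 + 0.04 + 0.422) ≈ 2.67293, so M₂ = 2.67293 × 4.06 ≈ 10.8521 billion.
ΔM = M₂ − M₁ = 10.8521 − 10.2157 = 0.6364 billion.

CHF 0.636 billion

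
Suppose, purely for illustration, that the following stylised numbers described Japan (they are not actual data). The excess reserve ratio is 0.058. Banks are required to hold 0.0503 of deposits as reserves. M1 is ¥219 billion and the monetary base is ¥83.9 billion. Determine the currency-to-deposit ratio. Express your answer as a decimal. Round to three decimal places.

Using m = M/MB = 219/83.9 ≈ 2.610250. From m = (1 + c)/(c + rr + e), rearranging gives 1 + c = m·(c + rr + e), so c·(1 − m) = m·(rr + e) − 1.
Hence c = [m·(rr + e) − 1]/(1 − m) = [2.610250 × (0.0503 + 0.058) − 1] / (1 − 2.610250) ≈ 0.445465.

0.445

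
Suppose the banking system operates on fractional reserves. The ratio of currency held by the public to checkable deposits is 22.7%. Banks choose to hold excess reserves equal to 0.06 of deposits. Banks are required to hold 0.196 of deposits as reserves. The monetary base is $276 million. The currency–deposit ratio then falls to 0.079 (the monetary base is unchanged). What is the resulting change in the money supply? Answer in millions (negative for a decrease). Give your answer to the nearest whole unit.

$188 million

Initially m₁ = (1 + 0.227) / (0.196 + 0.06 + 0.227) ≈ 2.5404, so M₁ = 2.5404 × 276 = 701.1504 million.
After the change m₂ = (1 + 0.079) / (0.196 + 0.06 + 0.079) ≈ 3.2209, so M₂ = 3.2209 × 276 = 888.9684 million.
ΔM = M₂ − M₁ = 888.9684 − 701.1504 = 187.818 million.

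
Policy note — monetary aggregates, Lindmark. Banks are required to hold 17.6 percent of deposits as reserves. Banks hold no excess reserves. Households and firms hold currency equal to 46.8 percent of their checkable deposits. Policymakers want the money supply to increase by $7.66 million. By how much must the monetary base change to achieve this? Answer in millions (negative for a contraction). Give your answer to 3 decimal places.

$3.360 million

The money multiplier is m = (1 + c) / (rr + c) = (1 + 0.468) / (0.176 + 0.468) ≈ 2.27950.
ΔMB = ΔM / m = (+7.66) / 2.27950 ≈ 3.3604 million.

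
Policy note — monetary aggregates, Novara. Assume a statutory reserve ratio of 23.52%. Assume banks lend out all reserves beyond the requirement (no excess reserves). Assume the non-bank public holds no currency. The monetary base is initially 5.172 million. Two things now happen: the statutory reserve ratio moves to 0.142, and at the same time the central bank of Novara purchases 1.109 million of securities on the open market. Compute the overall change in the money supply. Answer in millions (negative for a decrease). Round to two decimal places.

22.24 million

Before: m₁ = 1 / (0.2352) ≈ 4.2517, MB₁ = 5.172, so M₁ = 4.2517 × 5.172 ≈ 21.9898 million.
After: m₂ = 1 / (0.142) ≈ 7.0423, MB₂ = 5.172 + 1.109 = 6.281, so M₂ = 7.0423 × 6.281 ≈ 44.2327 million.
ΔM = M₂ − M₁ = 44.2327 − 21.9898 = 22.2429 million.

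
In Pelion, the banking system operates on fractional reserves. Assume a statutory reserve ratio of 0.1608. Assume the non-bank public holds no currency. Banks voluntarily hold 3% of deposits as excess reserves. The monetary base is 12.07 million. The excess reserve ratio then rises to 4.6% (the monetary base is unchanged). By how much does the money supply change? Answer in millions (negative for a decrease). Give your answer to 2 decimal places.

Initially m₁ = 1 / (0.1608 + 0.03) ≈ 5.24109, so M₁ = 5.24109 × 12.07 ≈ 63.26 million.
After the change m₂ = 1 / (0.1608 + 0.046) ≈ 4.83559, so M₂ = 4.83559 × 12.07 ≈ 58.3656 million.
ΔM = M₂ − M₁ = 58.3656 − 63.26 = -4.8944 million.

-4.89 million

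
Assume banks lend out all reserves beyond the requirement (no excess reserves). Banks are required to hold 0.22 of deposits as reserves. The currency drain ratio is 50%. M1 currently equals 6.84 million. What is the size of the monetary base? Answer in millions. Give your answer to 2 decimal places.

The money multiplier is m = (1 + c) / (rr + c) = (1 + 0.5) / (0.22 + 0.5) ≈ 2.0833.
MB = M / m = 6.84 / 2.0833 ≈ 3.2833 million.

3.28 million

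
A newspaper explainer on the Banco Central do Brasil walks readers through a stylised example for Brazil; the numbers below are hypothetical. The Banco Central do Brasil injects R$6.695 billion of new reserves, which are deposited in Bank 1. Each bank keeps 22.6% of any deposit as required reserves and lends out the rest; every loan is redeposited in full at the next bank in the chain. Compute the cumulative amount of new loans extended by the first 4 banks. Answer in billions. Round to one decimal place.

Bank i lends (1 − rr)^i of the original deposit: Bank 1 lends 6.695·0.7740 ≈ 5.1819, Bank 2 lends 6.695·0.7740² ≈ 4.0108, and so on.
Summing a geometric series: total = 6.695·[0.7740·(1 − 0.7740^4) / (1 − 0.7740)] ≈ 14.6999 billion.

R$14.7 billion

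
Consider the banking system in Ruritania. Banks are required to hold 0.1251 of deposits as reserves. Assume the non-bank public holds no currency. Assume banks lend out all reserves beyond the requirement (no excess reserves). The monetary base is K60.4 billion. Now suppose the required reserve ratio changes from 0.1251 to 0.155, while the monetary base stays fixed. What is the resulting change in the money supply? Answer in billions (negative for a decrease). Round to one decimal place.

Initially m₁ = 1 / (0.1251) ≈ 7.9936, so M₁ = 7.9936 × 60.4 ≈ 482.8134 billion.
After the change m₂ = 1 / (0.155) ≈ 6.4516, so M₂ = 6.4516 × 60.4 ≈ 389.6766 billion.
ΔM = M₂ − M₁ = 389.6766 − 482.8134 = -93.1368 billion.

-93.1 billion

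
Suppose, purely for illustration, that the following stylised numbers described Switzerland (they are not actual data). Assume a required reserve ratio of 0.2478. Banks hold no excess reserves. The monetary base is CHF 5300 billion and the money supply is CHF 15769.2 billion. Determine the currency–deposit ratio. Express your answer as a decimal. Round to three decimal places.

Using m = M/MB = 15769.2/5300 ≈ 2.975321. From m = (1 + c)/(c + rr + e), rearranging gives 1 + c = m·(c + rr + e), so c·(1 − m) = m·(rr + e) − 1.
Hence c = [m·(rr + e) − 1]/(1 − m) = [2.975321 × (0.2478 + 0) − 1] / (1 − 2.975321) ≈ 0.132999.

0.133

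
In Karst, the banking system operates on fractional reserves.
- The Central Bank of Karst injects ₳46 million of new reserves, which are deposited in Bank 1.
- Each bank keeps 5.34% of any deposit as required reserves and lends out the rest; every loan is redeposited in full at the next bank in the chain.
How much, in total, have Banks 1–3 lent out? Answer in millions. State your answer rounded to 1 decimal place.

₳123.8 million

Bank i lends (1 − rr)^i of the original deposit: Bank 1 lends 46·0.9466 = 43.5436, Bank 2 lends 46·0.9466² ≈ 41.2184, and so on.
Summing a geometric series: total = 46·[0.9466·(1 − 0.9466^3) / (1 − 0.9466)] ≈ 123.7793 million.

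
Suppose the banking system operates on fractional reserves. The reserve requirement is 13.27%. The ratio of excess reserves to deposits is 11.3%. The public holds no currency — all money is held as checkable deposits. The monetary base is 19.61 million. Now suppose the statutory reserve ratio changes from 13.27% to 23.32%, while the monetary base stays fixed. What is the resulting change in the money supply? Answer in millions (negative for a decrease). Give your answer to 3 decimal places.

-23.169 million

Initially m₁ = 1 / (0.1327 + 0.113) ≈ 4.070004, so M₁ = 4.070004 × 19.61 ≈ 79.8128 million.
After the change m₂ = 1 / (0.2332 + 0.113) ≈ 2.888504, so M₂ = 2.888504 × 19.61 ≈ 56.6436 million.
ΔM = M₂ − M₁ = 56.6436 − 79.8128 = -23.1692 million.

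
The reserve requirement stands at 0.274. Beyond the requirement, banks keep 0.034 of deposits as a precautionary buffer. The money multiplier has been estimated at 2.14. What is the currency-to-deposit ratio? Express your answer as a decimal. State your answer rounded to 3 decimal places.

0.299

Using m = 2.14. From m = (1 + c)/(c + rr + e), rearranging gives 1 + c = m·(c + rr + e), so c·(1 − m) = m·(rr + e) − 1.
Hence c = [m·(rr + e) − 1]/(1 − m) = [2.14 × (0.274 + 0.034) − 1] / (1 − 2.14) ≈ 0.299018.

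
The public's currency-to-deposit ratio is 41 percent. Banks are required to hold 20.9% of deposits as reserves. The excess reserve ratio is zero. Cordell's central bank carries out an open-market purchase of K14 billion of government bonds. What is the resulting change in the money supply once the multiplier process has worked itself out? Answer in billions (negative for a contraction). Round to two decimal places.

The money multiplier is m = (1 + c) / (rr + c) = (1 + 0.41) / (0.209 + 0.41) ≈ 2.27787.
The purchase adds 14 billion of base, so ΔM = m × ΔMB = 2.27787 × (+14) ≈ 31.8902 billion.

K31.89 billion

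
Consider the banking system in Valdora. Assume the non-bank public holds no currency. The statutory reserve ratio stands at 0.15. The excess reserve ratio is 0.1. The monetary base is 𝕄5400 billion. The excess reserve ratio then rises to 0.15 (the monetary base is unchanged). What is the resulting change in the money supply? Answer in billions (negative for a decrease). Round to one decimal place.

-3600.0 billion

Initially m₁ = 1 / (0.15 + 0.1) = 4, so M₁ = 4 × 5400 = 21600 billion.
After the change m₂ = 1 / (0.15 + 0.15) ≈ 3.333333, so M₂ = 3.333333 × 5400 = 17999.9982 billion.
ΔM = M₂ − M₁ = 17999.9982 − 21600 = -3600.0018 billion.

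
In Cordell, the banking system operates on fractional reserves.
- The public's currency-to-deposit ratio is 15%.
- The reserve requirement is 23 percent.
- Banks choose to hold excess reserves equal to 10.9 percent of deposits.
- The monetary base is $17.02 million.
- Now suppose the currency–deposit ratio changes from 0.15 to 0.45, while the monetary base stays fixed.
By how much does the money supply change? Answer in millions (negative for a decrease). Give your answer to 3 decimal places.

-8.748 million

Initially m₁ = (1 + 0.15) / (0.23 + 0.109 + 0.15) ≈ 2.351738, so M₁ = 2.351738 × 17.02 ≈ 40.0266 million.
After the change m₂ = (1 + 0.45) / (0.23 + 0.109 + 0.45) ≈ 1.837769, so M₂ = 1.837769 × 17.02 ≈ 31.2788 million.
ΔM = M₂ − M₁ = 31.2788 − 40.0266 = -8.7478 million.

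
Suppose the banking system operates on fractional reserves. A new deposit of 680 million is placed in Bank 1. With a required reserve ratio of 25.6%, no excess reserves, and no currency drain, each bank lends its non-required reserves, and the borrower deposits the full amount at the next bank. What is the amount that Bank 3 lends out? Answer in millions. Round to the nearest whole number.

Each bank lends a fraction (1 − rr) = 0.7440 of the deposit it receives, so Bank 3 receives 680·0.7440^2 and lends 680·0.7440^3 ≈ 280.0449 million.

280 million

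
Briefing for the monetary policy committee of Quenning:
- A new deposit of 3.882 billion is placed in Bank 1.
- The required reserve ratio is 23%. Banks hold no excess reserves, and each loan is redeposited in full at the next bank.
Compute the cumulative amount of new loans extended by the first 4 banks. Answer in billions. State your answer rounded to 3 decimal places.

8.428 billion

Bank i lends (1 − rr)^i of the original deposit: Bank 1 lends 3.882·0.7700 ≈ 2.9891, Bank 2 lends 3.882·0.7700² ≈ 2.3016, and so on.
Summing a geometric series: total = 3.882·[0.7700·(1 − 0.7700^4) / (1 − 0.7700)] ≈ 8.4277 billion.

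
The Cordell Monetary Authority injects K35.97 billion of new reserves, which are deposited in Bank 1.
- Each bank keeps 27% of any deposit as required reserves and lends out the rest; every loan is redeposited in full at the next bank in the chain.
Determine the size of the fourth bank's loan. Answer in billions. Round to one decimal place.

K10.2 billion

Each bank lends a fraction (1 − rr) = 0.7300 of the deposit it receives, so Bank 4 receives 35.97·0.7300^3 and lends 35.97·0.7300^4 ≈ 10.2148 billion.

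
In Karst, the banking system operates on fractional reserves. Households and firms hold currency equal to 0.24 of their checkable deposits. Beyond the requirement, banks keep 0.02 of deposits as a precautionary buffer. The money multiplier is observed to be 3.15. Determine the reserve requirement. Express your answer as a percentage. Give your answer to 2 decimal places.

Using m = 3.15. Since m = (1 + c)/(c + rr + e), the denominator satisfies c + rr + e = (1 + c)/m = (1 + 0.24) / 3.15 ≈ 0.393651.
With c = 0.24 and e = 0.02, the reserve requirement is 0.393651 − 0.24 − 0.02 = 0.133651.

13.37%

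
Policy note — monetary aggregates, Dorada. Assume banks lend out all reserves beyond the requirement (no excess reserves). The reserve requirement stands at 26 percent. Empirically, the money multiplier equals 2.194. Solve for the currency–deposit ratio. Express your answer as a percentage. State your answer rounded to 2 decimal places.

35.98%

Using m = 2.194. From m = (1 + c)/(c + rr + e), rearranging gives 1 + c = m·(c + rr + e), so c·(1 − m) = m·(rr + e) − 1.
Hence c = [m·(rr + e) − 1]/(1 − m) = [2.194 × (0.26 + 0) − 1] / (1 − 2.194) ≈ 0.359765.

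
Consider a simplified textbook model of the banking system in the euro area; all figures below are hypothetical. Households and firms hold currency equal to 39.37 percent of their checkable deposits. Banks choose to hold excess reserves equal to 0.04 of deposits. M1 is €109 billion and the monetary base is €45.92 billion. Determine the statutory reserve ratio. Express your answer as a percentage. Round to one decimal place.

15.3%

Using m = M/MB = 109/45.92 ≈ 2.373693. Since m = (1 + c)/(c + rr + e), the denominator satisfies c + rr + e = (1 + c)/m = (1 + 0.3937) / 2.373693 ≈ 0.587144.
With c = 0.3937 and e = 0.04, the statutory reserve ratio is 0.587144 − 0.3937 − 0.04 = 0.153444.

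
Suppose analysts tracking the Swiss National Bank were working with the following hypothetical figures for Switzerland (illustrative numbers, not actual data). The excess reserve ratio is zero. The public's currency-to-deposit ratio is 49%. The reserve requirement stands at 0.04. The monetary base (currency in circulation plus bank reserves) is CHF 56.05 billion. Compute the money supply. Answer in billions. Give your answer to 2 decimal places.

The money multiplier is m = (1 + c) / (rr + c) = (1 + 0.49) / (0.04 + 0.49) ≈ 2.81132.
So M = m × MB = 2.81132 × 56.05 ≈ 157.5745 billion.

CHF 157.57 billion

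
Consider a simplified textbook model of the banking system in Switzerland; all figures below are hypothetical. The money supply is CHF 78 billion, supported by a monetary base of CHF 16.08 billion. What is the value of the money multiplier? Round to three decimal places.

The money multiplier is m = M / MB = 78 / 16.08 ≈ 4.85075.

4.851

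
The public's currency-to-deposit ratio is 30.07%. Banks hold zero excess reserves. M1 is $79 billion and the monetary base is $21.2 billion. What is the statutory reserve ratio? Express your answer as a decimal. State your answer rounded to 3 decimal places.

0.048

Using m = M/MB = 79/21.2 ≈ 3.726415. Since m = (1 + c)/(c + rr + e), the denominator satisfies c + rr + e = (1 + c)/m = (1 + 0.3007) / 3.726415 ≈ 0.349049.
With c = 0.3007 and e = 0, the statutory reserve ratio is 0.349049 − 0.3007 − 0 = 0.048349.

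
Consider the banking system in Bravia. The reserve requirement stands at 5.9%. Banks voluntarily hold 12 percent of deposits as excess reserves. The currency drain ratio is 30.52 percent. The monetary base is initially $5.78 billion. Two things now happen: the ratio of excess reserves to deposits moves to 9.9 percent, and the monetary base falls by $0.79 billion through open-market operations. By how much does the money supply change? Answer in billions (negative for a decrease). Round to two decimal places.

Before: m₁ = (1 + 0.3052) / (0.059 + 0.12 + 0.3052) ≈ 2.6956, MB₁ = 5.78, so M₁ = 2.6956 × 5.78 ≈ 15.5806 billion.
After: m₂ = (1 + 0.3052) / (0.059 + 0.099 + 0.3052) ≈ 2.8178, MB₂ = 5.78 − 0.79 = 4.99, so M₂ = 2.8178 × 4.99 ≈ 14.0608 billion.
ΔM = M₂ − M₁ = 14.0608 − 15.5806 = -1.5198 billion.

-1.52 billion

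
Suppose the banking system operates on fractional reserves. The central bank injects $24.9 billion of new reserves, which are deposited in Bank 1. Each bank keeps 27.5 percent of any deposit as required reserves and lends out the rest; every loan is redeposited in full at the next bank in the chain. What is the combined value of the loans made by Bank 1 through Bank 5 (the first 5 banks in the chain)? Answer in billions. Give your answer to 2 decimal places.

Bank i lends (1 − rr)^i of the original deposit: Bank 1 lends 24.9·0.7250 = 18.0525, Bank 2 lends 24.9·0.7250² ≈ 13.0881, and so on.
Summing a geometric series: total = 24.9·[0.7250·(1 − 0.7250^5) / (1 − 0.7250)] ≈ 52.4964 billion.

$52.50 billion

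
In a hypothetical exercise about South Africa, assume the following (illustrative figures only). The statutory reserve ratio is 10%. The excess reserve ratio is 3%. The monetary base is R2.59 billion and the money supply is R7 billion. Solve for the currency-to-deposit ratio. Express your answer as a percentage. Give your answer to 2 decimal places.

Using m = M/MB = 7/2.59 ≈ 2.702703. From m = (1 + c)/(c + rr + e), rearranging gives 1 + c = m·(c + rr + e), so c·(1 − m) = m·(rr + e) − 1.
Hence c = [m·(rr + e) − 1]/(1 − m) = [2.702703 × (0.1 + 0.03) − 1] / (1 − 2.702703) ≈ 0.380952.

38.10%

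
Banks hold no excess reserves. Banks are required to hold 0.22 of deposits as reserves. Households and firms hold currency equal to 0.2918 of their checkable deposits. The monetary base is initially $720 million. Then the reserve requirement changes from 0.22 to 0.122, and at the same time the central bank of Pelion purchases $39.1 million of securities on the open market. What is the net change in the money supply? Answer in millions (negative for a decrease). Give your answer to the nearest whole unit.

Before: m₁ = (1 + 0.2918) / (0.22 + 0.2918) ≈ 2.5240, MB₁ = 720, so M₁ = 2.5240 × 720 = 1817.28 million.
After: m₂ = (1 + 0.2918) / (0.122 + 0.2918) ≈ 3.1218, MB₂ = 720 + 39.1 = 759.1, so M₂ = 3.1218 × 759.1 ≈ 2369.7584 million.
ΔM = M₂ − M₁ = 2369.7584 − 1817.28 = 552.4784 million.

$552 million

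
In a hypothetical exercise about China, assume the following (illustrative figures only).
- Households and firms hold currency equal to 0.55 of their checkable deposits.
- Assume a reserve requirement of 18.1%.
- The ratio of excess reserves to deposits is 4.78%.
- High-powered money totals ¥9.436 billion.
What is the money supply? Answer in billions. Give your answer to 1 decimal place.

¥18.8 billion

The money multiplier is m = (1 + c) / (rr + e + c) = (1 + 0.55) / (0.181 + 0.0478 + 0.55) ≈ 1.9902.
So M = m × MB = 1.9902 × 9.436 ≈ 18.7795 billion.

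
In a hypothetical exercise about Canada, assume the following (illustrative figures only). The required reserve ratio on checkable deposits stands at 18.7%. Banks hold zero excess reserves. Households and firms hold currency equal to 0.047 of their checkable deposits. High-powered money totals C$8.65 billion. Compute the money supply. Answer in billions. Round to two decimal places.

The money multiplier is m = (1 + c) / (rr + c) = (1 + 0.047) / (0.187 + 0.047) ≈ 4.4744.
So M = m × MB = 4.4744 × 8.65 ≈ 38.7036 billion.

C$38.70 billion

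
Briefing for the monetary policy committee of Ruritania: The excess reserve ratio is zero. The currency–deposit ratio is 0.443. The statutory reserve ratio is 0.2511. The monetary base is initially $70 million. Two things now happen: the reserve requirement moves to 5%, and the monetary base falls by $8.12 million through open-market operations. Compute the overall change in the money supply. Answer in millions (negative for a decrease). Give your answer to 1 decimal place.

Before: m₁ = (1 + 0.443) / (0.2511 + 0.443) ≈ 2.0790, MB₁ = 70, so M₁ = 2.0790 × 70 = 145.53 million.
After: m₂ = (1 + 0.443) / (0.05 + 0.443) ≈ 2.9270, MB₂ = 70 − 8.12 = 61.88, so M₂ = 2.9270 × 61.88 ≈ 181.1228 million.
ΔM = M₂ − M₁ = 181.1228 − 145.53 = 35.5928 million.

$35.6 million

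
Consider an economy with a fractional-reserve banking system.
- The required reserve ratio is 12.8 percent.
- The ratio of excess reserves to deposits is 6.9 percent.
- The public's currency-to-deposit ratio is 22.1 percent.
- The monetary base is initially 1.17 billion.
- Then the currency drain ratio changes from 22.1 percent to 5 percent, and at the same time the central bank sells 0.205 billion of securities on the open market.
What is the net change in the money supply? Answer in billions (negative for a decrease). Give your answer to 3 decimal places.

0.685 billion

Before: m₁ = (1 + 0.221) / (0.128 + 0.069 + 0.221) ≈ 2.92105, MB₁ = 1.17, so M₁ = 2.92105 × 1.17 ≈ 3.4176 billion.
After: m₂ = (1 + 0.05) / (0.128 + 0.069 + 0.05) ≈ 4.25101, MB₂ = 1.17 − 0.205 = 0.965, so M₂ = 4.25101 × 0.965 ≈ 4.1022 billion.
ΔM = M₂ − M₁ = 4.1022 − 3.4176 = 0.6846 billion.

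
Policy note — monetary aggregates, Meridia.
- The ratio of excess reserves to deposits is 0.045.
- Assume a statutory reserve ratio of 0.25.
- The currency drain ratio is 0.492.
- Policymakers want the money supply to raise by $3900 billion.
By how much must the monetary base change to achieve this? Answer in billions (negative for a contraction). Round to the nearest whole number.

The money multiplier is m = (1 + c) / (rr + e + c) = (1 + 0.492) / (0.25 + 0.045 + 0.492) ≈ 1.89581.
ΔMB = ΔM / m = (+3900) / 1.89581 ≈ 2057.1682 billion.

$2057 billion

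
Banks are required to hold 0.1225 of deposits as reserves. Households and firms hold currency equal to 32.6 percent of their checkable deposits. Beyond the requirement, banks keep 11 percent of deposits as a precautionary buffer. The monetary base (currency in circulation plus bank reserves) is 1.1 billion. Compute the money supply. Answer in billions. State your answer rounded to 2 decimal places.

The money multiplier is m = (1 + c) / (rr + e + c) = (1 + 0.326) / (0.1225 + 0.11 + 0.326) ≈ 2.3742.
So M = m × MB = 2.3742 × 1.1 ≈ 2.6116 billion.

2.61 billion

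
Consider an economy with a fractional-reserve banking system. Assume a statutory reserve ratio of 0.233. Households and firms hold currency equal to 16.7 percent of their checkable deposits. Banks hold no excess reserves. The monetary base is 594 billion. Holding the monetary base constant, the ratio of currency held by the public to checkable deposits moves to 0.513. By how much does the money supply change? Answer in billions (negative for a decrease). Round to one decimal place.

-528.3 billion

Initially m₁ = (1 + 0.167) / (0.233 + 0.167) = 2.91750, so M₁ = 2.91750 × 594 = 1732.995 billion.
After the change m₂ = (1 + 0.513) / (0.233 + 0.513) ≈ 2.02815, so M₂ = 2.02815 × 594 = 1204.7211 billion.
ΔM = M₂ − M₁ = 1204.7211 − 1732.995 = -528.2739 billion.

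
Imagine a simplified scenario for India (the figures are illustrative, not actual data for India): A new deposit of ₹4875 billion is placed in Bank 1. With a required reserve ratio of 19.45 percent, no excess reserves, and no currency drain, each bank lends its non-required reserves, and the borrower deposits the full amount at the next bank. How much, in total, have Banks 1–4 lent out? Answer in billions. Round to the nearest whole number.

₹11690 billion

Bank i lends (1 − rr)^i of the original deposit: Bank 1 lends 4875·0.8055 = 3926.8125, Bank 2 lends 4875·0.8055² ≈ 3163.0475, and so on.
Summing a geometric series: total = 4875·[0.8055·(1 − 0.8055^4) / (1 − 0.8055)] ≈ 11689.9756 billion.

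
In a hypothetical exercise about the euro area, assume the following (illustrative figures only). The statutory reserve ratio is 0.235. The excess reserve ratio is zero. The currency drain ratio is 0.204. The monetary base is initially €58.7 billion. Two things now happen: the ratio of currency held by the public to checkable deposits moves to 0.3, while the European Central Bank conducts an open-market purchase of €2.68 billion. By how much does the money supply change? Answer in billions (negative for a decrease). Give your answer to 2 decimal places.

Before: m₁ = (1 + 0.204) / (0.235 + 0.204) ≈ 2.74260, MB₁ = 58.7, so M₁ = 2.74260 × 58.7 ≈ 160.9906 billion.
After: m₂ = (1 + 0.3) / (0.235 + 0.3) ≈ 2.42991, MB₂ = 58.7 + 2.68 = 61.38, so M₂ = 2.42991 × 61.38 ≈ 149.1479 billion.
ΔM = M₂ − M₁ = 149.1479 − 160.9906 = -11.8427 billion.

-11.84 billion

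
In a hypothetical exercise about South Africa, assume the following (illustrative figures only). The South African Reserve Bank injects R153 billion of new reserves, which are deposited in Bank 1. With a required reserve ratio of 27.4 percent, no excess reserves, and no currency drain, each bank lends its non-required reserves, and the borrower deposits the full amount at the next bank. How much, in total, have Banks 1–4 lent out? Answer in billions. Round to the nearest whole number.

R293 billion

Bank i lends (1 − rr)^i of the original deposit: Bank 1 lends 153·0.7260 = 111.0780, Bank 2 lends 153·0.7260² ≈ 80.6426, and so on.
Summing a geometric series: total = 153·[0.7260·(1 − 0.7260^4) / (1 − 0.7260)] ≈ 292.7720 billion.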